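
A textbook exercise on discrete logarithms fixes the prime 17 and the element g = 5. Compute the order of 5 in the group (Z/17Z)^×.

16

The order of 5 must divide φ(17) = 17 − 1 = 16 = 2^4.
Divisors of 16: 1, 2, 4, 8, 16.
Test each divisor d:
5^1 ≡ 5 (mod 17)
5^2 ≡ 8 (mod 17)
5^4 ≡ 13 (mod 17)
5^8 ≡ 16 (mod 17)
5^16 ≡ 1 (mod 17) ✓
So ord_17(5) = 16.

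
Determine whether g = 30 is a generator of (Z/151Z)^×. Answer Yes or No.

φ(151) = 151 − 1 = 150 = 2 · 3 · 5^2.
An element g generates (Z/151Z)^× iff g^(150/q) ≢ 1 (mod 151) for each prime q ∈ {2, 3, 5}.
30^75 ≡ 150 (mod 151)  [q = 2: ≢ 1 ✓]
30^50 ≡ 118 (mod 151)  [q = 3: ≢ 1 ✓]
30^30 ≡ 19 (mod 151)  [q = 5: ≢ 1 ✓]
Every test exponent gives a nontrivial residue, hence 30 generates the full group.

Yes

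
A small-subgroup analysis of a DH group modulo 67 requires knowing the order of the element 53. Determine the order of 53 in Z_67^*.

22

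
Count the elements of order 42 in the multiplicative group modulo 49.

12

φ(49) = φ(7^2) = 7·(7−1) = 42 = 2 · 3 · 7.
(Z/49Z)^× is cyclic (|G| = 42); a cyclic group of order m has exactly φ(d) elements of each order d | m, and none otherwise.
42 = 2 · 3 · 7 divides 42, and φ(42) = 12.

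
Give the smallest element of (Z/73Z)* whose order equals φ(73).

5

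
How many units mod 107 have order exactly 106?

φ(107) = 107 − 1 = 106 = 2 · 53.
Since (Z/107Z)^× is cyclic of order 106, the number of elements of order d is φ(d) when d | 106 and 0 otherwise.
106 = 2 · 53 divides 106, and φ(106) = 52.

52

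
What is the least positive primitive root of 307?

φ(307) = 307 − 1 = 306 = 2 · 3^2 · 17.
g is a primitive root iff g^(306/q) ≢ 1 (mod 307) for each prime q ∈ {2, 3, 17}.
g = 2: 2^153 ≡ 306; 2^102 ≡ 1 — hits 1, so not a primitive root.
g = 3: 3^153 ≡ 306; 3^102 ≡ 1 — hits 1, so not a primitive root.
g = 4: 4^153 ≡ 1 — hits 1, so not a primitive root.
g = 5: 5^153 ≡ 306; 5^102 ≡ 289; 5^18 ≡ 81 — none is 1, so 5 is a primitive root.
So 5 is the smallest generator of (Z/307Z)^×.

5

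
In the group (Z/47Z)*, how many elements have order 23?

φ(47) = 47 − 1 = 46 = 2 · 23.
Since (Z/47Z)^× is cyclic of order 46, the number of elements of order d is φ(d) when d | 46 and 0 otherwise.
23 | 46, and φ(23) = 23 − 1 = 22.

22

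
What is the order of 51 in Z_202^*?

100

By Lagrange's theorem, ord_202(51) divides φ(202) = φ(2)·φ(101) = 1·100 = 100 = 2^2 · 5^2.
Divisors of 100: 1, 2, 4, 5, 10, 20, 25, 50, 100.
Evaluate successive powers at the divisors of 100:
51^1 ≡ 51 (mod 202)
51^2 ≡ 177 (mod 202)
51^4 ≡ 19 (mod 202)
51^5 ≡ 161 (mod 202)
51^10 ≡ 65 (mod 202)
51^20 ≡ 185 (mod 202)
51^25 ≡ 91 (mod 202)
51^50 ≡ 201 (mod 202)
51^100 ≡ 1 (mod 202) ✓
Hence ord(51) = 100.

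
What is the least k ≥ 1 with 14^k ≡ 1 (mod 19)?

18

Since 14 ∈ (Z/19Z)^×, its order divides φ(19) = 19 − 1 = 18 = 2 · 3^2.
Divisors of 18: 1, 2, 3, 6, 9, 18.
Test each divisor d:
14^1 ≡ 14
14^2 ≡ 6
14^3 ≡ 8
14^6 ≡ 7
14^9 ≡ 18
14^18 ≡ 1
Hence ord(14) = 18.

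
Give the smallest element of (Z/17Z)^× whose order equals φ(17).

3

φ(17) = 17 − 1 = 16 = 2^4.
Test candidates g = 2, 3, … against the prime factors q ∈ {2} of φ(17): g is a generator iff g^(16/q) ≢ 1 for every such q.
g = 2: 2^8 ≡ 1 — hits 1, so not a primitive root.
g = 3: 3^8 ≡ 16 — none is 1, so 3 is a primitive root.
Hence the least primitive root of 17 is 3.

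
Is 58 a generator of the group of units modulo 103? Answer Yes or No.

φ(103) = 103 − 1 = 102 = 2 · 3 · 17.
Test 58^(102/q) mod 103 for each prime factor q of 102:
58^51 ≡ 1 (mod 103)  [q = 2: ≡ 1 ✗]
58^34 ≡ 56 (mod 103)  [q = 3: ≢ 1 ✓]
58^6 ≡ 76 (mod 103)  [q = 17: ≢ 1 ✓]
The check at q = 2 fails, so 58 generates a proper subgroup.

No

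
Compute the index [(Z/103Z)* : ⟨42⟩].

The order of 42 must divide φ(103) = 103 − 1 = 102 = 2 · 3 · 17.
Divisors of 102: 1, 2, 3, 6, 17, 34, 51, 102.
Check 42^d mod 103 for each divisor in increasing order:
42^1 ≡ 42 (mod 103)
42^2 ≡ 13 (mod 103)
42^3 ≡ 31 (mod 103)
42^6 ≡ 34 (mod 103)
42^17 ≡ 102 (mod 103)
42^34 ≡ 1 (mod 103) ✓
So ord_103(42) = 34, hence |⟨42⟩| = 34.
The index is φ(103) / ord(42) = 102 / 34 = 3.

3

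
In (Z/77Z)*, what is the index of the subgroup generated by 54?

Since 54 ∈ (Z/77Z)^×, its order divides φ(77) = φ(7·11) = (7−1)·(11−1) = 6·10 = 60 = 2^2 · 3 · 5.
Divisors of 60: 1, 2, 3, 4, 5, 6, 10, 12, 15, 20, 30, 60.
Compute 54^d (mod 77) for the divisors d until we hit 1:
54^1 ≡ 54
54^2 ≡ 67
54^3 ≡ 76
54^4 ≡ 23
54^5 ≡ 10
54^6 ≡ 1
The order of 54 is 6, so the subgroup it generates has 6 elements.
Index = |(Z/77Z)^×| / |⟨54⟩| = 60 / 6 = 10.

10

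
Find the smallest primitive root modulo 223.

3

φ(223) = 223 − 1 = 222 = 2 · 3 · 37.
g is a primitive root iff g^(222/q) ≢ 1 (mod 223) for each prime q ∈ {2, 3, 37}.
g = 2: 2^111 ≡ 1 — hits 1, so not a primitive root.
g = 3: 3^111 ≡ 222; 3^74 ≡ 183; 3^6 ≡ 60 — none is 1, so 3 is a primitive root.
The smallest primitive root modulo 223 is 3.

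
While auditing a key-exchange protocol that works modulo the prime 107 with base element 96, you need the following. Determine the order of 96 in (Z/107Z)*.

106

ord(96) | φ(107) = 107 − 1 = 106 = 2 · 53.
Divisors of 106: 1, 2, 53, 106.
Evaluate successive powers at the divisors of 106:
96^1 ≡ 96 (mod 107)
96^2 ≡ 14 (mod 107)
96^53 ≡ 106 (mod 107)
96^106 ≡ 1 (mod 107) ✓
So ord_107(96) = 106.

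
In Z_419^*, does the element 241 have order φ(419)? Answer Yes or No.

Yes

φ(419) = 419 − 1 = 418 = 2 · 11 · 19.
An element g generates (Z/419Z)^× iff g^(418/q) ≢ 1 (mod 419) for each prime q ∈ {2, 11, 19}.
241^209 ≡ 418 (mod 419)  [q = 2: ≢ 1 ✓]
241^38 ≡ 334 (mod 419)  [q = 11: ≢ 1 ✓]
241^22 ≡ 248 (mod 419)  [q = 19: ≢ 1 ✓]
All checks pass, so 241 has order 418 and is a primitive root modulo 419.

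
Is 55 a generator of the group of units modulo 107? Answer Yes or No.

Yes

φ(107) = 107 − 1 = 106 = 2 · 53.
An element g generates (Z/107Z)^× iff g^(106/q) ≢ 1 (mod 107) for each prime q ∈ {2, 53}.
55^53 ≡ 106 (mod 107)  [q = 2: ≢ 1 ✓]
55^2 ≡ 29 (mod 107)  [q = 53: ≢ 1 ✓]
All checks pass, so 55 has order 106 and is a primitive root modulo 107.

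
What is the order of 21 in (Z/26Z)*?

4

Since 21 ∈ (Z/26Z)^×, its order divides φ(26) = φ(2)·φ(13) = 1·12 = 12 = 2^2 · 3.
Divisors of 12: 1, 2, 3, 4, 6, 12.
Test each divisor d:
21^1 ≡ 21 (mod 26)
21^2 ≡ 25 (mod 26)
21^3 ≡ 5 (mod 26)
21^4 ≡ 1 (mod 26) ✓
Hence ord(21) = 4.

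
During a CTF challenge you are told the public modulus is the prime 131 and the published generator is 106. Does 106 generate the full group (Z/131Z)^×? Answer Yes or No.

Yes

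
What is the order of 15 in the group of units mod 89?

The order of 15 must divide φ(89) = 89 − 1 = 88 = 2^3 · 11.
Divisors of 88: 1, 2, 4, 8, 11, 22, 44, 88.
Compute 15^d (mod 89) for the divisors d until we hit 1:
15^1 ≡ 15 (mod 89)
15^2 ≡ 47 (mod 89)
15^4 ≡ 73 (mod 89)
15^8 ≡ 78 (mod 89)
15^11 ≡ 77 (mod 89)
15^22 ≡ 55 (mod 89)
15^44 ≡ 88 (mod 89)
15^88 ≡ 1 (mod 89) ✓
The smallest such exponent is 88, so the order of 15 is 88.

88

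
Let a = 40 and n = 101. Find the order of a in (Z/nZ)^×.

100

By Lagrange's theorem, ord_101(40) divides φ(101) = 101 − 1 = 100 = 2^2 · 5^2.
Divisors of 100: 1, 2, 4, 5, 10, 20, 25, 50, 100.
Check 40^d mod 101 for each divisor in increasing order:
40^1 ≡ 40 (mod 101)
40^2 ≡ 85 (mod 101)
40^4 ≡ 54 (mod 101)
40^5 ≡ 39 (mod 101)
40^10 ≡ 6 (mod 101)
40^20 ≡ 36 (mod 101)
40^25 ≡ 91 (mod 101)
40^50 ≡ 100 (mod 101)
40^100 ≡ 1 (mod 101) ✓
So ord_101(40) = 100.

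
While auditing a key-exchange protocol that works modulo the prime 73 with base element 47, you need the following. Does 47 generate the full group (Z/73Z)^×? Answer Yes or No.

Yes

φ(73) = 73 − 1 = 72 = 2^3 · 3^2.
Test 47^(72/q) mod 73 for each prime factor q of 72:
47^36 ≡ 72 (mod 73)  [q = 2: ≢ 1 ✓]
47^24 ≡ 8 (mod 73)  [q = 3: ≢ 1 ✓]
Every test exponent gives a nontrivial residue, hence 47 generates the full group.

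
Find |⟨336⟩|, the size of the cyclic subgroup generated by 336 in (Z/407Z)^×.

90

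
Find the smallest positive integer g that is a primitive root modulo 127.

3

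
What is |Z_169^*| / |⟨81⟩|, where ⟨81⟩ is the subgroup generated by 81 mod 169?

4

The order of 81 must divide φ(169) = φ(13^2) = 13·(13−1) = 156 = 2^2 · 3 · 13.
Divisors of 156: 1, 2, 3, 4, 6, 12, 13, 26, 39, 52, 78, 156.
Compute 81^d (mod 169) for the divisors d until we hit 1:
81^1 ≡ 81 (mod 169)
81^2 ≡ 139 (mod 169)
81^3 ≡ 105 (mod 169)
81^4 ≡ 55 (mod 169)
81^6 ≡ 40 (mod 169)
81^12 ≡ 79 (mod 169)
81^13 ≡ 146 (mod 169)
81^26 ≡ 22 (mod 169)
81^39 ≡ 1 (mod 169) ✓
So ord_169(81) = 39, hence |⟨81⟩| = 39.
Index = |(Z/169Z)^×| / |⟨81⟩| = 156 / 39 = 4.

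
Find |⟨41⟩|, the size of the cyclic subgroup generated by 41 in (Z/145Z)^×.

4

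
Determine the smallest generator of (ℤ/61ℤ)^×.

2

φ(61) = 61 − 1 = 60 = 2^2 · 3 · 5.
Test candidates g = 2, 3, … against the prime factors q ∈ {2, 3, 5} of φ(61): g is a generator iff g^(60/q) ≢ 1 for every such q.
g = 2: 2^30 ≡ 60; 2^20 ≡ 47; 2^12 ≡ 9 — none is 1, so 2 is a primitive root.
So 2 is the smallest generator of (Z/61Z)^×.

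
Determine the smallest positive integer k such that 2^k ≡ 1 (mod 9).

6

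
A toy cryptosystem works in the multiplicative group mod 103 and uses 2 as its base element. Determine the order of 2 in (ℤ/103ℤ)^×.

51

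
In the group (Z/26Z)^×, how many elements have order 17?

φ(26) = φ(2)·φ(13) = 1·12 = 12 = 2^2 · 3.
(Z/26Z)^× is cyclic (|G| = 12); a cyclic group of order m has exactly φ(d) elements of each order d | m, and none otherwise.
Here 12 is not a multiple of 17, so there are no elements of order 17.

0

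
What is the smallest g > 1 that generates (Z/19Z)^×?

φ(19) = 19 − 1 = 18 = 2 · 3^2.
Test candidates g = 2, 3, … against the prime factors q ∈ {2, 3} of φ(19): g is a generator iff g^(18/q) ≢ 1 for every such q.
g = 2: 2^9 ≡ 18; 2^6 ≡ 7 — none is 1, so 2 is a primitive root.
The smallest primitive root modulo 19 is 2.

2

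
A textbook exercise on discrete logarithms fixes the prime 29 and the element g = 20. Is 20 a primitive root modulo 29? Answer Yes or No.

φ(29) = 29 − 1 = 28 = 2^2 · 7.
Test 20^(28/q) mod 29 for each prime factor q of 28:
20^14 ≡ 1 (mod 29)  [q = 2: ≡ 1 ✗]
20^4 ≡ 7 (mod 29)  [q = 7: ≢ 1 ✓]
The check at q = 2 fails, so 20 generates a proper subgroup.

No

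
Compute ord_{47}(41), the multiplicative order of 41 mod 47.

Since 41 ∈ (Z/47Z)^×, its order divides φ(47) = 47 − 1 = 46 = 2 · 23.
Divisors of 46: 1, 2, 23, 46.
Evaluate successive powers at the divisors of 46:
41^1 ≡ 41 (mod 47)
41^2 ≡ 36 (mod 47)
41^23 ≡ 46 (mod 47)
41^46 ≡ 1 (mod 47) ✓
So ord_47(41) = 46.

46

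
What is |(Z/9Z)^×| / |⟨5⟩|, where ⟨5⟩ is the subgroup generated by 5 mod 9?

1

By Lagrange's theorem, ord_9(5) divides φ(9) = φ(3^2) = 3·(3−1) = 6 = 2 · 3.
Divisors of 6: 1, 2, 3, 6.
Evaluate successive powers at the divisors of 6:
5^1 ≡ 5
5^2 ≡ 7
5^3 ≡ 8
5^6 ≡ 1
So ord_9(5) = 6, hence |⟨5⟩| = 6.
[(Z/9Z)^× : ⟨5⟩] = 6/6 = 1.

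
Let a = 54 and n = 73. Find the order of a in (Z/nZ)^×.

The order of 54 must divide φ(73) = 73 − 1 = 72 = 2^3 · 3^2.
Divisors of 72: 1, 2, 3, 4, 6, 8, 9, 12, 18, 24, 36, 72.
Test each divisor d:
54^1 ≡ 54
54^2 ≡ 69
54^3 ≡ 3
54^4 ≡ 16
54^6 ≡ 9
54^8 ≡ 37
54^9 ≡ 27
54^12 ≡ 8
54^18 ≡ 72
54^24 ≡ 64
54^36 ≡ 1
So ord_73(54) = 36.

36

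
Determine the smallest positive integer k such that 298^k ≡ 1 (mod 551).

ord(298) | φ(551) = φ(19·29) = (19−1)·(29−1) = 18·28 = 504 = 2^3 · 3^2 · 7.
Divisors of 504: 1, 2, 3, 4, 6, 7, 8, 9, 12, 14, 18, 21, 24, 28, 36, 42, 56, 63, 72, 84, 126, 168, 252, 504.
Check 298^d mod 551 for each divisor in increasing order:
298^1 ≡ 298 (mod 551)
298^2 ≡ 93 (mod 551)
298^3 ≡ 164 (mod 551)
298^4 ≡ 384 (mod 551)
298^6 ≡ 448 (mod 551)
298^7 ≡ 162 (mod 551)
298^8 ≡ 339 (mod 551)
298^9 ≡ 189 (mod 551)
298^12 ≡ 140 (mod 551)
298^14 ≡ 347 (mod 551)
298^18 ≡ 457 (mod 551)
298^21 ≡ 12 (mod 551)
298^24 ≡ 315 (mod 551)
298^28 ≡ 291 (mod 551)
298^36 ≡ 20 (mod 551)
298^42 ≡ 144 (mod 551)
298^56 ≡ 378 (mod 551)
298^63 ≡ 75 (mod 551)
298^72 ≡ 400 (mod 551)
298^84 ≡ 349 (mod 551)
298^126 ≡ 115 (mod 551)
298^168 ≡ 30 (mod 551)
298^252 ≡ 1 (mod 551) ✓
So ord_551(298) = 252.

252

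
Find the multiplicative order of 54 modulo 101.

25

ord(54) | φ(101) = 101 − 1 = 100 = 2^2 · 5^2.
Divisors of 100: 1, 2, 4, 5, 10, 20, 25, 50, 100.
Evaluate successive powers at the divisors of 100:
54^1 ≡ 54 (mod 101)
54^2 ≡ 88 (mod 101)
54^4 ≡ 68 (mod 101)
54^5 ≡ 36 (mod 101)
54^10 ≡ 84 (mod 101)
54^20 ≡ 87 (mod 101)
54^25 ≡ 1 (mod 101) ✓
So ord_101(54) = 25.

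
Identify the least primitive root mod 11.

φ(11) = 11 − 1 = 10 = 2 · 5.
Test candidates g = 2, 3, … against the prime factors q ∈ {2, 5} of φ(11): g is a generator iff g^(10/q) ≢ 1 for every such q.
g = 2: 2^5 ≡ 10; 2^2 ≡ 4 — none is 1, so 2 is a primitive root.
So 2 is the smallest generator of (Z/11Z)^×.

2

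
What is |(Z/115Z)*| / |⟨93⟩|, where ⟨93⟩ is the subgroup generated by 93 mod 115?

22

By Lagrange's theorem, ord_115(93) divides φ(115) = φ(5·23) = (5−1)·(23−1) = 4·22 = 88 = 2^3 · 11.
Divisors of 88: 1, 2, 4, 8, 11, 22, 44, 88.
Compute 93^d (mod 115) for the divisors d until we hit 1:
93^1 ≡ 93 (mod 115)
93^2 ≡ 24 (mod 115)
93^4 ≡ 1 (mod 115) ✓
The order of 93 is 4, so the subgroup it generates has 4 elements.
The index is φ(115) / ord(93) = 88 / 4 = 22.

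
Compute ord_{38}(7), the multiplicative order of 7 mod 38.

3

ord(7) | φ(38) = φ(2)·φ(19) = 1·18 = 18 = 2 · 3^2.
Divisors of 18: 1, 2, 3, 6, 9, 18.
Evaluate successive powers at the divisors of 18:
7^1 ≡ 7 (mod 38)
7^2 ≡ 11 (mod 38)
7^3 ≡ 1 (mod 38) ✓
Hence ord(7) = 3.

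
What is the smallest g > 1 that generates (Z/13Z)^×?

2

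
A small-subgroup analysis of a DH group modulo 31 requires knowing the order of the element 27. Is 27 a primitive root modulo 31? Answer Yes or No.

No

φ(31) = 31 − 1 = 30 = 2 · 3 · 5.
It suffices to check that the order of 27 is not a proper divisor of 30: compute 27^(30/q) for q ∈ {2, 3, 5}.
27^15 ≡ 30 (mod 31)  [q = 2: ≢ 1 ✓]
27^10 ≡ 1 (mod 31)  [q = 3: ≡ 1 ✗]
27^6 ≡ 4 (mod 31)  [q = 5: ≢ 1 ✓]
27^10 ≡ 1 shows ord(27) | 10, strictly less than φ(31); not a primitive root.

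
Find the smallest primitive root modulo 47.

5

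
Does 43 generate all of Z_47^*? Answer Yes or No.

φ(47) = 47 − 1 = 46 = 2 · 23.
Test 43^(46/q) mod 47 for each prime factor q of 46:
43^23 ≡ 46 (mod 47)  [q = 2: ≢ 1 ✓]
43^2 ≡ 16 (mod 47)  [q = 23: ≢ 1 ✓]
Every test exponent gives a nontrivial residue, hence 43 generates the full group.

Yes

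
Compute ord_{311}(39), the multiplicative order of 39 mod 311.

The order of 39 must divide φ(311) = 311 − 1 = 310 = 2 · 5 · 31.
Divisors of 310: 1, 2, 5, 10, 31, 62, 155, 310.
Evaluate successive powers at the divisors of 310:
39^1 ≡ 39 (mod 311)
39^2 ≡ 277 (mod 311)
39^5 ≡ 300 (mod 311)
39^10 ≡ 121 (mod 311)
39^31 ≡ 52 (mod 311)
39^62 ≡ 216 (mod 311)
39^155 ≡ 1 (mod 311) ✓
The smallest such exponent is 155, so the order of 39 is 155.

155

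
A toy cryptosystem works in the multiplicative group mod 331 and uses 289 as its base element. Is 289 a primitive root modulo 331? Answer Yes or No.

No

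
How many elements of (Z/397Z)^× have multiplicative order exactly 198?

φ(397) = 397 − 1 = 396 = 2^2 · 3^2 · 11.
(Z/397Z)^× is cyclic (|G| = 396); a cyclic group of order m has exactly φ(d) elements of each order d | m, and none otherwise.
198 = 2 · 3^2 · 11 divides 396, and φ(198) = 60.

60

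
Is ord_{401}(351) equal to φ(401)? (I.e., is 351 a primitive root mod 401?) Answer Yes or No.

φ(401) = 401 − 1 = 400 = 2^4 · 5^2.
It suffices to check that the order of 351 is not a proper divisor of 400: compute 351^(400/q) for q ∈ {2, 5}.
351^200 ≡ 1 (mod 401)  [q = 2: ≡ 1 ✗]
351^80 ≡ 372 (mod 401)  [q = 5: ≢ 1 ✓]
Since 351^200 ≡ 1, the order of 351 divides 200 < 400, so 351 is not a primitive root.

No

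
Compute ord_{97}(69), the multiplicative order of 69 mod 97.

Since 69 ∈ (Z/97Z)^×, its order divides φ(97) = 97 − 1 = 96 = 2^5 · 3.
Divisors of 96: 1, 2, 3, 4, 6, 8, 12, 16, 24, 32, 48, 96.
Test each divisor d:
69^1 ≡ 69 (mod 97)
69^2 ≡ 8 (mod 97)
69^3 ≡ 67 (mod 97)
69^4 ≡ 64 (mod 97)
69^6 ≡ 27 (mod 97)
69^8 ≡ 22 (mod 97)
69^12 ≡ 50 (mod 97)
69^16 ≡ 96 (mod 97)
69^24 ≡ 75 (mod 97)
69^32 ≡ 1 (mod 97) ✓
Therefore the multiplicative order of 69 modulo 97 is 32.

32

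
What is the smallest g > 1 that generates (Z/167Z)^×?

φ(167) = 167 − 1 = 166 = 2 · 83.
g is a primitive root iff g^(166/q) ≢ 1 (mod 167) for each prime q ∈ {2, 83}.
g = 2: 2^83 ≡ 1 — hits 1, so not a primitive root.
g = 3: 3^83 ≡ 1 — hits 1, so not a primitive root.
g = 4: 4^83 ≡ 1 — hits 1, so not a primitive root.
g = 5: 5^83 ≡ 166; 5^2 ≡ 25 — none is 1, so 5 is a primitive root.
So 5 is the smallest generator of (Z/167Z)^×.

5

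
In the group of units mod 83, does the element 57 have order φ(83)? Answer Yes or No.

φ(83) = 83 − 1 = 82 = 2 · 41.
It suffices to check that the order of 57 is not a proper divisor of 82: compute 57^(82/q) for q ∈ {2, 41}.
57^41 ≡ 82 (mod 83)  [q = 2: ≢ 1 ✓]
57^2 ≡ 12 (mod 83)  [q = 41: ≢ 1 ✓]
Every test exponent gives a nontrivial residue, hence 57 generates the full group.

Yes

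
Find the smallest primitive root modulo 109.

6

φ(109) = 109 − 1 = 108 = 2^2 · 3^3.
Test candidates g = 2, 3, … against the prime factors q ∈ {2, 3} of φ(109): g is a generator iff g^(108/q) ≢ 1 for every such q.
g = 2: 2^54 ≡ 108; 2^36 ≡ 1 — hits 1, so not a primitive root.
g = 3: 3^54 ≡ 1 — hits 1, so not a primitive root.
g = 4: 4^54 ≡ 1 — hits 1, so not a primitive root.
g = 5: 5^54 ≡ 1 — hits 1, so not a primitive root.
g = 6: 6^54 ≡ 108; 6^36 ≡ 63 — none is 1, so 6 is a primitive root.
Hence the least primitive root of 109 is 6.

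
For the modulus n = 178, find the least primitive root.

φ(178) = φ(2)·φ(89) = 1·88 = 88 = 2^3 · 11.
g is a primitive root iff g^(88/q) ≢ 1 (mod 178) for each prime q ∈ {2, 11}.
g = 2: gcd(2, 178) = 2 > 1, not a unit — skip.
g = 3: 3^44 ≡ 177; 3^8 ≡ 153 — none is 1, so 3 is a primitive root.
Hence the least primitive root of 178 is 3.

3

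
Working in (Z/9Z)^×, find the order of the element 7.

3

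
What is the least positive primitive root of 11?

2

φ(11) = 11 − 1 = 10 = 2 · 5.
Test candidates g = 2, 3, … against the prime factors q ∈ {2, 5} of φ(11): g is a generator iff g^(10/q) ≢ 1 for every such q.
g = 2: 2^5 ≡ 10; 2^2 ≡ 4 — none is 1, so 2 is a primitive root.
Hence the least primitive root of 11 is 2.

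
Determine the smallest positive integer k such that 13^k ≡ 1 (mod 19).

18

By Lagrange's theorem, ord_19(13) divides φ(19) = 19 − 1 = 18 = 2 · 3^2.
Divisors of 18: 1, 2, 3, 6, 9, 18.
Test each divisor d:
13^1 ≡ 13
13^2 ≡ 17
13^3 ≡ 12
13^6 ≡ 11
13^9 ≡ 18
13^18 ≡ 1
So ord_19(13) = 18.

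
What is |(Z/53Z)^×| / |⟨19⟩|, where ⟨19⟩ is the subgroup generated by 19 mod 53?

The order of 19 must divide φ(53) = 53 − 1 = 52 = 2^2 · 13.
Divisors of 52: 1, 2, 4, 13, 26, 52.
Evaluate successive powers at the divisors of 52:
19^1 ≡ 19 (mod 53)
19^2 ≡ 43 (mod 53)
19^4 ≡ 47 (mod 53)
19^13 ≡ 30 (mod 53)
19^26 ≡ 52 (mod 53)
19^52 ≡ 1 (mod 53) ✓
Thus |⟨19⟩| = ord(19) = 52.
Index = |(Z/53Z)^×| / |⟨19⟩| = 52 / 52 = 1.

1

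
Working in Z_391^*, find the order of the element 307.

By Lagrange's theorem, ord_391(307) divides φ(391) = φ(17·23) = (17−1)·(23−1) = 16·22 = 352 = 2^5 · 11.
Divisors of 352: 1, 2, 4, 8, 11, 16, 22, 32, 44, 88, 176, 352.
Compute 307^d (mod 391) for the divisors d until we hit 1:
307^1 ≡ 307
307^2 ≡ 18
307^4 ≡ 324
307^8 ≡ 188
307^11 ≡ 1
Therefore the multiplicative order of 307 modulo 391 is 11.

11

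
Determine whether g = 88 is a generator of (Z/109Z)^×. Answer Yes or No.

No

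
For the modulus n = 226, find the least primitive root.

φ(226) = φ(2)·φ(113) = 1·112 = 112 = 2^4 · 7.
Test candidates g = 2, 3, … against the prime factors q ∈ {2, 7} of φ(226): g is a generator iff g^(112/q) ≢ 1 for every such q.
g = 2: gcd(2, 226) = 2 > 1, not a unit — skip.
g = 3: 3^56 ≡ 225; 3^16 ≡ 49 — none is 1, so 3 is a primitive root.
Hence the least primitive root of 226 is 3.

3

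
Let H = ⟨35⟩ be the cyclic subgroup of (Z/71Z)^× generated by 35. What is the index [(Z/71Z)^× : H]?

1

Since 35 ∈ (Z/71Z)^×, its order divides φ(71) = 71 − 1 = 70 = 2 · 5 · 7.
Divisors of 70: 1, 2, 5, 7, 10, 14, 35, 70.
Compute 35^d (mod 71) for the divisors d until we hit 1:
35^1 ≡ 35 (mod 71)
35^2 ≡ 18 (mod 71)
35^5 ≡ 51 (mod 71)
35^7 ≡ 66 (mod 71)
35^10 ≡ 45 (mod 71)
35^14 ≡ 25 (mod 71)
35^35 ≡ 70 (mod 71)
35^70 ≡ 1 (mod 71) ✓
So ord_71(35) = 70, hence |⟨35⟩| = 70.
Index = |(Z/71Z)^×| / |⟨35⟩| = 70 / 70 = 1.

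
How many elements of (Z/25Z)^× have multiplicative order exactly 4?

2

φ(25) = φ(5^2) = 5·(5−1) = 20 = 2^2 · 5.
In a cyclic group of order 20, there are φ(d) elements of order d for each divisor d of 20, and zero for non-divisors.
4 = 2^2 divides 20, and φ(4) = 2.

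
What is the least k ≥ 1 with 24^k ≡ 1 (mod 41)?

Since 24 ∈ (Z/41Z)^×, its order divides φ(41) = 41 − 1 = 40 = 2^3 · 5.
Divisors of 40: 1, 2, 4, 5, 8, 10, 20, 40.
Evaluate successive powers at the divisors of 40:
24^1 ≡ 24 (mod 41)
24^2 ≡ 2 (mod 41)
24^4 ≡ 4 (mod 41)
24^5 ≡ 14 (mod 41)
24^8 ≡ 16 (mod 41)
24^10 ≡ 32 (mod 41)
24^20 ≡ 40 (mod 41)
24^40 ≡ 1 (mod 41) ✓
The smallest such exponent is 40, so the order of 24 is 40.

40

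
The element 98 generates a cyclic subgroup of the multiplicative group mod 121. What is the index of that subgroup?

5

By Lagrange's theorem, ord_121(98) divides φ(121) = φ(11^2) = 11·(11−1) = 110 = 2 · 5 · 11.
Divisors of 110: 1, 2, 5, 10, 11, 22, 55, 110.
Test each divisor d:
98^1 ≡ 98 (mod 121)
98^2 ≡ 45 (mod 121)
98^5 ≡ 10 (mod 121)
98^10 ≡ 100 (mod 121)
98^11 ≡ 120 (mod 121)
98^22 ≡ 1 (mod 121) ✓
The order of 98 is 22, so the subgroup it generates has 22 elements.
Index = |(Z/121Z)^×| / |⟨98⟩| = 110 / 22 = 5.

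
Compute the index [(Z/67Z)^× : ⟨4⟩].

2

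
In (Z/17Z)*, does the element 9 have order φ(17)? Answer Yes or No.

No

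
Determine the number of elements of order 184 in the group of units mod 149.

φ(149) = 149 − 1 = 148 = 2^2 · 37.
In a cyclic group of order 148, there are φ(d) elements of order d for each divisor d of 148, and zero for non-divisors.
184 does not divide 148, so no element of (Z/149Z)^× has order 184.

0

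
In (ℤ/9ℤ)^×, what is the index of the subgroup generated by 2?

1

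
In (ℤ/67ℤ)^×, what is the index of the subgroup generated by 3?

3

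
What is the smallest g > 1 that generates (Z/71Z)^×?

7

φ(71) = 71 − 1 = 70 = 2 · 5 · 7.
Test candidates g = 2, 3, … against the prime factors q ∈ {2, 5, 7} of φ(71): g is a generator iff g^(70/q) ≢ 1 for every such q.
g = 2: 2^35 ≡ 1 — hits 1, so not a primitive root.
g = 3: 3^35 ≡ 1 — hits 1, so not a primitive root.
g = 4: 4^35 ≡ 1 — hits 1, so not a primitive root.
g = 5: 5^35 ≡ 1 — hits 1, so not a primitive root.
g = 6: 6^35 ≡ 1 — hits 1, so not a primitive root.
g = 7: 7^35 ≡ 70; 7^14 ≡ 54; 7^10 ≡ 45 — none is 1, so 7 is a primitive root.
The smallest primitive root modulo 71 is 7.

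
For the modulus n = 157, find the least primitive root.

5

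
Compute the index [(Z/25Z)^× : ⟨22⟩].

1

Since 22 ∈ (Z/25Z)^×, its order divides φ(25) = φ(5^2) = 5·(5−1) = 20 = 2^2 · 5.
Divisors of 20: 1, 2, 4, 5, 10, 20.
Evaluate successive powers at the divisors of 20:
22^1 ≡ 22 (mod 25)
22^2 ≡ 9 (mod 25)
22^4 ≡ 6 (mod 25)
22^5 ≡ 7 (mod 25)
22^10 ≡ 24 (mod 25)
22^20 ≡ 1 (mod 25) ✓
Thus |⟨22⟩| = ord(22) = 20.
Index = |(Z/25Z)^×| / |⟨22⟩| = 20 / 20 = 1.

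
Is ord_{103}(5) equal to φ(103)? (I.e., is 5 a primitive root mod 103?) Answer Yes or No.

Yes

φ(103) = 103 − 1 = 102 = 2 · 3 · 17.
An element g generates (Z/103Z)^× iff g^(102/q) ≢ 1 (mod 103) for each prime q ∈ {2, 3, 17}.
5^51 ≡ 102 (mod 103)  [q = 2: ≢ 1 ✓]
5^34 ≡ 56 (mod 103)  [q = 3: ≢ 1 ✓]
5^6 ≡ 72 (mod 103)  [q = 17: ≢ 1 ✓]
All checks pass, so 5 has order 102 and is a primitive root modulo 103.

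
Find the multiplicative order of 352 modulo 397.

396

The order of 352 must divide φ(397) = 397 − 1 = 396 = 2^2 · 3^2 · 11.
Divisors of 396: 1, 2, 3, 4, 6, 9, 11, 12, 18, 22, 33, 36, 44, 66, 99, 132, 198, 396.
Compute 352^d (mod 397) for the divisors d until we hit 1:
352^1 ≡ 352 (mod 397)
352^2 ≡ 40 (mod 397)
352^3 ≡ 185 (mod 397)
352^4 ≡ 12 (mod 397)
352^6 ≡ 83 (mod 397)
352^9 ≡ 269 (mod 397)
352^11 ≡ 41 (mod 397)
352^12 ≡ 140 (mod 397)
352^18 ≡ 107 (mod 397)
352^22 ≡ 93 (mod 397)
352^33 ≡ 240 (mod 397)
352^36 ≡ 333 (mod 397)
352^44 ≡ 312 (mod 397)
352^66 ≡ 35 (mod 397)
352^99 ≡ 63 (mod 397)
352^132 ≡ 34 (mod 397)
352^198 ≡ 396 (mod 397)
352^396 ≡ 1 (mod 397) ✓
Hence ord(352) = 396.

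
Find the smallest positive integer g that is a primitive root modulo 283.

3

φ(283) = 283 − 1 = 282 = 2 · 3 · 47.
g is a primitive root iff g^(282/q) ≢ 1 (mod 283) for each prime q ∈ {2, 3, 47}.
g = 2: 2^141 ≡ 282; 2^94 ≡ 1 — hits 1, so not a primitive root.
g = 3: 3^141 ≡ 282; 3^94 ≡ 238; 3^6 ≡ 163 — none is 1, so 3 is a primitive root.
Hence the least primitive root of 283 is 3.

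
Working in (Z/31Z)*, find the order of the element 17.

ord(17) | φ(31) = 31 − 1 = 30 = 2 · 3 · 5.
Divisors of 30: 1, 2, 3, 5, 6, 10, 15, 30.
Compute 17^d (mod 31) for the divisors d until we hit 1:
17^1 ≡ 17
17^2 ≡ 10
17^3 ≡ 15
17^5 ≡ 26
17^6 ≡ 8
17^10 ≡ 25
17^15 ≡ 30
17^30 ≡ 1
The smallest such exponent is 30, so the order of 17 is 30.

30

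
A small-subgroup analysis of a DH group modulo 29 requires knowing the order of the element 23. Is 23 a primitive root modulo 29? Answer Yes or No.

No

φ(29) = 29 − 1 = 28 = 2^2 · 7.
It suffices to check that the order of 23 is not a proper divisor of 28: compute 23^(28/q) for q ∈ {2, 7}.
23^14 ≡ 1 (mod 29)  [q = 2: ≡ 1 ✗]
23^4 ≡ 20 (mod 29)  [q = 7: ≢ 1 ✓]
23^14 ≡ 1 shows ord(23) | 14, strictly less than φ(29); not a primitive root.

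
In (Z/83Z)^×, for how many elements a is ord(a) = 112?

0

φ(83) = 83 − 1 = 82 = 2 · 41.
(Z/83Z)^× is cyclic (|G| = 82); a cyclic group of order m has exactly φ(d) elements of each order d | m, and none otherwise.
112 does not divide 82, so no element of (Z/83Z)^× has order 112.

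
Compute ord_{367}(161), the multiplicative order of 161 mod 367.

183

The order of 161 must divide φ(367) = 367 − 1 = 366 = 2 · 3 · 61.
Divisors of 366: 1, 2, 3, 6, 61, 122, 183, 366.
Test each divisor d:
161^1 ≡ 161 (mod 367)
161^2 ≡ 231 (mod 367)
161^3 ≡ 124 (mod 367)
161^6 ≡ 329 (mod 367)
161^61 ≡ 283 (mod 367)
161^122 ≡ 83 (mod 367)
161^183 ≡ 1 (mod 367) ✓
Hence ord(161) = 183.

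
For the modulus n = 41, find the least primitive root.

6

φ(41) = 41 − 1 = 40 = 2^3 · 5.
Test candidates g = 2, 3, … against the prime factors q ∈ {2, 5} of φ(41): g is a generator iff g^(40/q) ≢ 1 for every such q.
g = 2: 2^20 ≡ 1 — hits 1, so not a primitive root.
g = 3: 3^20 ≡ 40; 3^8 ≡ 1 — hits 1, so not a primitive root.
g = 4: 4^20 ≡ 1 — hits 1, so not a primitive root.
g = 5: 5^20 ≡ 1 — hits 1, so not a primitive root.
g = 6: 6^20 ≡ 40; 6^8 ≡ 10 — none is 1, so 6 is a primitive root.
Hence the least primitive root of 41 is 6.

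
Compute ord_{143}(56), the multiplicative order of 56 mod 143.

ord(56) | φ(143) = φ(11·13) = (11−1)·(13−1) = 10·12 = 120 = 2^3 · 3 · 5.
Divisors of 120: 1, 2, 3, 4, 5, 6, 8, 10, 12, 15, 20, 24, 30, 40, 60, 120.
Evaluate successive powers at the divisors of 120:
56^1 ≡ 56 (mod 143)
56^2 ≡ 133 (mod 143)
56^3 ≡ 12 (mod 143)
56^4 ≡ 100 (mod 143)
56^5 ≡ 23 (mod 143)
56^6 ≡ 1 (mod 143) ✓
Hence ord(56) = 6.

6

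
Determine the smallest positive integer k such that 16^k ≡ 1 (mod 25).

Since 16 ∈ (Z/25Z)^×, its order divides φ(25) = φ(5^2) = 5·(5−1) = 20 = 2^2 · 5.
Divisors of 20: 1, 2, 4, 5, 10, 20.
Check 16^d mod 25 for each divisor in increasing order:
16^1 ≡ 16
16^2 ≡ 6
16^4 ≡ 11
16^5 ≡ 1
The smallest such exponent is 5, so the order of 16 is 5.

5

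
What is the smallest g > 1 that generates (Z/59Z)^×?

φ(59) = 59 − 1 = 58 = 2 · 29.
g is a primitive root iff g^(58/q) ≢ 1 (mod 59) for each prime q ∈ {2, 29}.
g = 2: 2^29 ≡ 58; 2^2 ≡ 4 — none is 1, so 2 is a primitive root.
Hence the least primitive root of 59 is 2.

2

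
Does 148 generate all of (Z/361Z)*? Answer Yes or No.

Yes

φ(361) = φ(19^2) = 19·(19−1) = 342 = 2 · 3^2 · 19.
An element g generates (Z/361Z)^× iff g^(342/q) ≢ 1 (mod 361) for each prime q ∈ {2, 3, 19}.
148^171 ≡ 360 (mod 361)  [q = 2: ≢ 1 ✓]
148^114 ≡ 68 (mod 361)  [q = 3: ≢ 1 ✓]
148^18 ≡ 153 (mod 361)  [q = 19: ≢ 1 ✓]
None equal 1, so ord_361(148) = 342: 148 is a primitive root.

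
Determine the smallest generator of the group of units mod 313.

φ(313) = 313 − 1 = 312 = 2^3 · 3 · 13.
g is a primitive root iff g^(312/q) ≢ 1 (mod 313) for each prime q ∈ {2, 3, 13}.
g = 2: 2^156 ≡ 1 — hits 1, so not a primitive root.
g = 3: 3^156 ≡ 1 — hits 1, so not a primitive root.
g = 4: 4^156 ≡ 1 — hits 1, so not a primitive root.
g = 5: 5^156 ≡ 312; 5^104 ≡ 1 — hits 1, so not a primitive root.
g = 6: 6^156 ≡ 1 — hits 1, so not a primitive root.
g = 7: 7^156 ≡ 312; 7^104 ≡ 1 — hits 1, so not a primitive root.
g = 8: 8^156 ≡ 1 — hits 1, so not a primitive root.
g = 9: 9^156 ≡ 1 — hits 1, so not a primitive root.
g = 10: 10^156 ≡ 312; 10^104 ≡ 214; 10^24 ≡ 103 — none is 1, so 10 is a primitive root.
The smallest primitive root modulo 313 is 10.

10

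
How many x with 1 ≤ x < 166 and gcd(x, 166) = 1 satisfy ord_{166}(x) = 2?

1

φ(166) = φ(2)·φ(83) = 1·82 = 82 = 2 · 41.
In a cyclic group of order 82, there are φ(d) elements of order d for each divisor d of 82, and zero for non-divisors.
2 | 82, and φ(2) = 2 − 1 = 1.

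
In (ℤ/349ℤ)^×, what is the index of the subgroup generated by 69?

6

The order of 69 must divide φ(349) = 349 − 1 = 348 = 2^2 · 3 · 29.
Divisors of 348: 1, 2, 3, 4, 6, 12, 29, 58, 87, 116, 174, 348.
Evaluate successive powers at the divisors of 348:
69^1 ≡ 69
69^2 ≡ 224
69^3 ≡ 100
69^4 ≡ 269
69^6 ≡ 228
69^12 ≡ 332
69^29 ≡ 348
69^58 ≡ 1
Thus |⟨69⟩| = ord(69) = 58.
Index = |(Z/349Z)^×| / |⟨69⟩| = 348 / 58 = 6.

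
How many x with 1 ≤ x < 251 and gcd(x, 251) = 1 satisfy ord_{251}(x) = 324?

φ(251) = 251 − 1 = 250 = 2 · 5^3.
(Z/251Z)^× is cyclic (|G| = 250); a cyclic group of order m has exactly φ(d) elements of each order d | m, and none otherwise.
Since 324 ∤ 250, the count is 0.

0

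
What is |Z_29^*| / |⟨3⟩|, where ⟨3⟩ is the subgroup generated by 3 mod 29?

The order of 3 must divide φ(29) = 29 − 1 = 28 = 2^2 · 7.
Divisors of 28: 1, 2, 4, 7, 14, 28.
Test each divisor d:
3^1 ≡ 3 (mod 29)
3^2 ≡ 9 (mod 29)
3^4 ≡ 23 (mod 29)
3^7 ≡ 12 (mod 29)
3^14 ≡ 28 (mod 29)
3^28 ≡ 1 (mod 29) ✓
Thus |⟨3⟩| = ord(3) = 28.
Index = |(Z/29Z)^×| / |⟨3⟩| = 28 / 28 = 1.

1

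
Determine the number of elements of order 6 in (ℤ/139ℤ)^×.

φ(139) = 139 − 1 = 138 = 2 · 3 · 23.
In a cyclic group of order 138, there are φ(d) elements of order d for each divisor d of 138, and zero for non-divisors.
6 = 2 · 3 divides 138, and φ(6) = 2.

2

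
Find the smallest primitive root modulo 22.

7

φ(22) = φ(2)·φ(11) = 1·10 = 10 = 2 · 5.
g is a primitive root iff g^(10/q) ≢ 1 (mod 22) for each prime q ∈ {2, 5}.
g = 2: gcd(2, 22) = 2 > 1, not a unit — skip.
g = 3: 3^5 ≡ 1 — hits 1, so not a primitive root.
g = 4: gcd(4, 22) = 2 > 1, not a unit — skip.
g = 5: 5^5 ≡ 1 — hits 1, so not a primitive root.
g = 6: gcd(6, 22) = 2 > 1, not a unit — skip.
g = 7: 7^5 ≡ 21; 7^2 ≡ 5 — none is 1, so 7 is a primitive root.
Hence the least primitive root of 22 is 7.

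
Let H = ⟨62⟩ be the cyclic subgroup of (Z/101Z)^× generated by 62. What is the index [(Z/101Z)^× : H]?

By Lagrange's theorem, ord_101(62) divides φ(101) = 101 − 1 = 100 = 2^2 · 5^2.
Divisors of 100: 1, 2, 4, 5, 10, 20, 25, 50, 100.
Evaluate successive powers at the divisors of 100:
62^1 ≡ 62 (mod 101)
62^2 ≡ 6 (mod 101)
62^4 ≡ 36 (mod 101)
62^5 ≡ 10 (mod 101)
62^10 ≡ 100 (mod 101)
62^20 ≡ 1 (mod 101) ✓
Thus |⟨62⟩| = ord(62) = 20.
[(Z/101Z)^× : ⟨62⟩] = 100/20 = 5.

5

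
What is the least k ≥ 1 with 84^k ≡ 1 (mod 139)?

ord(84) | φ(139) = 139 − 1 = 138 = 2 · 3 · 23.
Divisors of 138: 1, 2, 3, 6, 23, 46, 69, 138.
Evaluate successive powers at the divisors of 138:
84^1 ≡ 84 (mod 139)
84^2 ≡ 106 (mod 139)
84^3 ≡ 8 (mod 139)
84^6 ≡ 64 (mod 139)
84^23 ≡ 138 (mod 139)
84^46 ≡ 1 (mod 139) ✓
So ord_139(84) = 46.

46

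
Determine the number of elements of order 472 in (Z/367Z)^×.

φ(367) = 367 − 1 = 366 = 2 · 3 · 61.
In a cyclic group of order 366, there are φ(d) elements of order d for each divisor d of 366, and zero for non-divisors.
Here 366 is not a multiple of 472, so there are no elements of order 472.

0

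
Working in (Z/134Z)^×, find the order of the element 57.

ord(57) | φ(134) = φ(2)·φ(67) = 1·66 = 66 = 2 · 3 · 11.
Divisors of 66: 1, 2, 3, 6, 11, 22, 33, 66.
Test each divisor d:
57^1 ≡ 57 (mod 134)
57^2 ≡ 33 (mod 134)
57^3 ≡ 5 (mod 134)
57^6 ≡ 25 (mod 134)
57^11 ≡ 105 (mod 134)
57^22 ≡ 37 (mod 134)
57^33 ≡ 133 (mod 134)
57^66 ≡ 1 (mod 134) ✓
Hence ord(57) = 66.

66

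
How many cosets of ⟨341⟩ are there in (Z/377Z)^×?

By Lagrange's theorem, ord_377(341) divides φ(377) = φ(13·29) = (13−1)·(29−1) = 12·28 = 336 = 2^4 · 3 · 7.
Divisors of 336: 1, 2, 3, 4, 6, 7, 8, 12, 14, 16, 21, 24, 28, 42, 48, 56, 84, 112, 168, 336.
Test each divisor d:
341^1 ≡ 341 (mod 377)
341^2 ≡ 165 (mod 377)
341^3 ≡ 92 (mod 377)
341^4 ≡ 81 (mod 377)
341^6 ≡ 170 (mod 377)
341^7 ≡ 289 (mod 377)
341^8 ≡ 152 (mod 377)
341^12 ≡ 248 (mod 377)
341^14 ≡ 204 (mod 377)
341^16 ≡ 107 (mod 377)
341^21 ≡ 144 (mod 377)
341^24 ≡ 53 (mod 377)
341^28 ≡ 146 (mod 377)
341^42 ≡ 1 (mod 377) ✓
Thus |⟨341⟩| = ord(341) = 42.
Index = |(Z/377Z)^×| / |⟨341⟩| = 336 / 42 = 8.

8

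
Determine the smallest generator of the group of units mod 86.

3

φ(86) = φ(2)·φ(43) = 1·42 = 42 = 2 · 3 · 7.
Test candidates g = 2, 3, … against the prime factors q ∈ {2, 3, 7} of φ(86): g is a generator iff g^(42/q) ≢ 1 for every such q.
g = 2: gcd(2, 86) = 2 > 1, not a unit — skip.
g = 3: 3^21 ≡ 85; 3^14 ≡ 79; 3^6 ≡ 41 — none is 1, so 3 is a primitive root.
So 3 is the smallest generator of (Z/86Z)^×.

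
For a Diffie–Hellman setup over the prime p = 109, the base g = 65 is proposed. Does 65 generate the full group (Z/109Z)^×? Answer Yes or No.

Yes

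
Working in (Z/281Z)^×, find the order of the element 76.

280

Since 76 ∈ (Z/281Z)^×, its order divides φ(281) = 281 − 1 = 280 = 2^3 · 5 · 7.
Divisors of 280: 1, 2, 4, 5, 7, 8, 10, 14, 20, 28, 35, 40, 56, 70, 140, 280.
Compute 76^d (mod 281) for the divisors d until we hit 1:
76^1 ≡ 76 (mod 281)
76^2 ≡ 156 (mod 281)
76^4 ≡ 170 (mod 281)
76^5 ≡ 275 (mod 281)
76^7 ≡ 188 (mod 281)
76^8 ≡ 238 (mod 281)
76^10 ≡ 36 (mod 281)
76^14 ≡ 219 (mod 281)
76^20 ≡ 172 (mod 281)
76^28 ≡ 191 (mod 281)
76^35 ≡ 221 (mod 281)
76^40 ≡ 79 (mod 281)
76^56 ≡ 232 (mod 281)
76^70 ≡ 228 (mod 281)
76^140 ≡ 280 (mod 281)
76^280 ≡ 1 (mod 281) ✓
Therefore the multiplicative order of 76 modulo 281 is 280.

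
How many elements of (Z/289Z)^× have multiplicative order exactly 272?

128

φ(289) = φ(17^2) = 17·(17−1) = 272 = 2^4 · 17.
In a cyclic group of order 272, there are φ(d) elements of order d for each divisor d of 272, and zero for non-divisors.
272 = 2^4 · 17 divides 272, and φ(272) = 128.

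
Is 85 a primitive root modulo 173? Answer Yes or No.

No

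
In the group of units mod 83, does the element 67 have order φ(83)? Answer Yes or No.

φ(83) = 83 − 1 = 82 = 2 · 41.
An element g generates (Z/83Z)^× iff g^(82/q) ≢ 1 (mod 83) for each prime q ∈ {2, 41}.
67^41 ≡ 82 (mod 83)  [q = 2: ≢ 1 ✓]
67^2 ≡ 7 (mod 83)  [q = 41: ≢ 1 ✓]
Every test exponent gives a nontrivial residue, hence 67 generates the full group.

Yes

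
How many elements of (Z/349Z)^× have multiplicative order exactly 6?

2

φ(349) = 349 − 1 = 348 = 2^2 · 3 · 29.
In a cyclic group of order 348, there are φ(d) elements of order d for each divisor d of 348, and zero for non-divisors.
6 = 2 · 3 divides 348, and φ(6) = 2.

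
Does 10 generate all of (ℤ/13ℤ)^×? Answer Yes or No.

No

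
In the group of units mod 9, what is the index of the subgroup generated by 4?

2

Since 4 ∈ (Z/9Z)^×, its order divides φ(9) = φ(3^2) = 3·(3−1) = 6 = 2 · 3.
Divisors of 6: 1, 2, 3, 6.
Evaluate successive powers at the divisors of 6:
4^1 ≡ 4
4^2 ≡ 7
4^3 ≡ 1
The order of 4 is 3, so the subgroup it generates has 3 elements.
Index = |(Z/9Z)^×| / |⟨4⟩| = 6 / 3 = 2.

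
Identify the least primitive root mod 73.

φ(73) = 73 − 1 = 72 = 2^3 · 3^2.
Test candidates g = 2, 3, … against the prime factors q ∈ {2, 3} of φ(73): g is a generator iff g^(72/q) ≢ 1 for every such q.
g = 2: 2^36 ≡ 1 — hits 1, so not a primitive root.
g = 3: 3^36 ≡ 1 — hits 1, so not a primitive root.
g = 4: 4^36 ≡ 1 — hits 1, so not a primitive root.
g = 5: 5^36 ≡ 72; 5^24 ≡ 8 — none is 1, so 5 is a primitive root.
So 5 is the smallest generator of (Z/73Z)^×.

5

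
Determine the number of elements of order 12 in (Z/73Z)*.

φ(73) = 73 − 1 = 72 = 2^3 · 3^2.
(Z/73Z)^× is cyclic (|G| = 72); a cyclic group of order m has exactly φ(d) elements of each order d | m, and none otherwise.
12 = 2^2 · 3 divides 72, and φ(12) = 4.

4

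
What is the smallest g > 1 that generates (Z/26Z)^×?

7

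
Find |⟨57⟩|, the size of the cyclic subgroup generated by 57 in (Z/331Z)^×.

ord(57) | φ(331) = 331 − 1 = 330 = 2 · 3 · 5 · 11.
Divisors of 330: 1, 2, 3, 5, 6, 10, 11, 15, 22, 30, 33, 55, 66, 110, 165, 330.
Compute 57^d (mod 331) for the divisors d until we hit 1:
57^1 ≡ 57 (mod 331)
57^2 ≡ 270 (mod 331)
57^3 ≡ 164 (mod 331)
57^5 ≡ 257 (mod 331)
57^6 ≡ 85 (mod 331)
57^10 ≡ 180 (mod 331)
57^11 ≡ 330 (mod 331)
57^15 ≡ 251 (mod 331)
57^22 ≡ 1 (mod 331) ✓
The smallest such exponent is 22, so the order of 57 is 22.

22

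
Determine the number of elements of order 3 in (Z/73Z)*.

φ(73) = 73 − 1 = 72 = 2^3 · 3^2.
(Z/73Z)^× is cyclic (|G| = 72); a cyclic group of order m has exactly φ(d) elements of each order d | m, and none otherwise.
3 | 72, and φ(3) = 3 − 1 = 2.

2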